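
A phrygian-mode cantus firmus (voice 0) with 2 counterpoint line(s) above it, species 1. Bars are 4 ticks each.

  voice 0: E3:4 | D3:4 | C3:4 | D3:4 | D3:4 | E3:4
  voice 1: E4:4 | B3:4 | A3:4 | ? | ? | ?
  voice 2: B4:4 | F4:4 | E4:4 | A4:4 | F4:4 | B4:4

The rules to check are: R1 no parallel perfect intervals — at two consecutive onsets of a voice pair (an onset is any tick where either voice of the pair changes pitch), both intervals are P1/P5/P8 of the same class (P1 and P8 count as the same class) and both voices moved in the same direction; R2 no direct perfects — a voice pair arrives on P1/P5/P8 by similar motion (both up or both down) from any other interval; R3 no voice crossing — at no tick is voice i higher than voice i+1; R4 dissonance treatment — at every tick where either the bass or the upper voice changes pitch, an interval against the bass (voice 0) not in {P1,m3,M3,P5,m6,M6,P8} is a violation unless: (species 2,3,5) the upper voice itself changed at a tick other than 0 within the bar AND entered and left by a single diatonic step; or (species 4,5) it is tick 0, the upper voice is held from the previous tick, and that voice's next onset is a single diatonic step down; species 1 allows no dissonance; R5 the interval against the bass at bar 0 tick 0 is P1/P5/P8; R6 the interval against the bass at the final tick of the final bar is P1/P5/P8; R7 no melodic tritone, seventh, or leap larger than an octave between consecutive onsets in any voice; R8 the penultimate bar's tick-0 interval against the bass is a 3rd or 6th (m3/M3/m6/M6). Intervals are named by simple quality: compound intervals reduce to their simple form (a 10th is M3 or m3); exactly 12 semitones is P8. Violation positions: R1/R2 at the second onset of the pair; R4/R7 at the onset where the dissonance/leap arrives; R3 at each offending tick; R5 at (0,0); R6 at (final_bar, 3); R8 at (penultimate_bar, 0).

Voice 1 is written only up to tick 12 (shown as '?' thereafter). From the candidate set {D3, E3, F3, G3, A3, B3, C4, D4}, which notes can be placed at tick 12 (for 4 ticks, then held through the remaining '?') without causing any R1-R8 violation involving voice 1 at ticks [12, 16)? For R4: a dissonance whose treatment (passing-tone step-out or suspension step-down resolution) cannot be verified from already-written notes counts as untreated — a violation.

D3: legal
E3: violates R4
F3: legal
G3: violates R4
A3: legal
B3: legal
C4: violates R4
D4: violates R1,R2

{A3, B3, D3, F3}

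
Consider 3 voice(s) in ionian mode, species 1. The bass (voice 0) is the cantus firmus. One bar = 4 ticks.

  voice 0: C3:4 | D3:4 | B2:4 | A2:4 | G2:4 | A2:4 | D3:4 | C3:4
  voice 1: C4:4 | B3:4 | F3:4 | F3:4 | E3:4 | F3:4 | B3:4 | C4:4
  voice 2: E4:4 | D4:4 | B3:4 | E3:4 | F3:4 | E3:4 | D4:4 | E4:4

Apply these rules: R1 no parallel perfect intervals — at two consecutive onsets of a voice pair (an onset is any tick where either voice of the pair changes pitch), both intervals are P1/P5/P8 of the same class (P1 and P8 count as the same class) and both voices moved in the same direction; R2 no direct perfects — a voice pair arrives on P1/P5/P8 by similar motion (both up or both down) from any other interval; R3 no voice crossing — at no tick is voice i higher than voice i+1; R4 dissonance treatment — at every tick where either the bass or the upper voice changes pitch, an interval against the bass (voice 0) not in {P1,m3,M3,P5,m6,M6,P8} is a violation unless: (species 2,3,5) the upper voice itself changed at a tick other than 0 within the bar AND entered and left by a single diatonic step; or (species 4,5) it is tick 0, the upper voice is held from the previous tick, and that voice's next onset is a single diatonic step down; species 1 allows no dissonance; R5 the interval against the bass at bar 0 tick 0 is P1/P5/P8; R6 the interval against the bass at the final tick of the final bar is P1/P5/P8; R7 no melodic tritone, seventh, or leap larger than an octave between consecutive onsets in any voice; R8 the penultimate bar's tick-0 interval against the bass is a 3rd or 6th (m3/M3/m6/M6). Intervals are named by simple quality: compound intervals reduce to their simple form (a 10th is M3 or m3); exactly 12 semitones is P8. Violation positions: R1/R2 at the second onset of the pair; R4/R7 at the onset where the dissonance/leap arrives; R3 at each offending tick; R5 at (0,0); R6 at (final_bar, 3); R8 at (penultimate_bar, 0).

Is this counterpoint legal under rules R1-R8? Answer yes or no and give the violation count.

bar 0: v0=C3 v1=C4 v2=E4 (M3)
bar 1: v0=D3 v1=B3 v2=D4 (P8)
bar 2: v0=B2 v1=F3 v2=B3 (P8)
bar 3: v0=A2 v1=F3 v2=E3 (P5)
bar 4: v0=G2 v1=E3 v2=F3 (m7)
bar 5: v0=A2 v1=F3 v2=E3 (P5)
bar 6: v0=D3 v1=B3 v2=D4 (P8)
bar 7: v0=C3 v1=C4 v2=E4 (M3)
  R5 @ bar0.0: opens on M3
  R1 @ bar2.0: D3/D4 P8 -> B2/B3 P8 similar
  R4 @ bar2.0: B2/F3 TT untreated
  R7 @ bar2.0: B3->F3 leap 6st
  R2 @ bar3.0: B2/B3 P8 -> A2/E3 P5 similar
  R3 @ bar3.0: F3 above E3
  R3 @ bar3.1: F3 above E3
  R3 @ bar3.2: F3 above E3
  R3 @ bar3.3: F3 above E3
  R4 @ bar4.0: G2/F3 m7 untreated
  R3 @ bar5.0: F3 above E3
  R3 @ bar5.1: F3 above E3
  R3 @ bar5.2: F3 above E3
  R3 @ bar5.3: F3 above E3
  R2 @ bar6.0: A2/E3 P5 -> D3/D4 P8 similar
  R7 @ bar6.0: F3->B3 leap 6st
  R7 @ bar6.0: E3->D4 leap 10st
  R8 @ bar6.0: penult P8 not 3rd/6th
  R6 @ bar7.3: closes on M3

No (19 violations)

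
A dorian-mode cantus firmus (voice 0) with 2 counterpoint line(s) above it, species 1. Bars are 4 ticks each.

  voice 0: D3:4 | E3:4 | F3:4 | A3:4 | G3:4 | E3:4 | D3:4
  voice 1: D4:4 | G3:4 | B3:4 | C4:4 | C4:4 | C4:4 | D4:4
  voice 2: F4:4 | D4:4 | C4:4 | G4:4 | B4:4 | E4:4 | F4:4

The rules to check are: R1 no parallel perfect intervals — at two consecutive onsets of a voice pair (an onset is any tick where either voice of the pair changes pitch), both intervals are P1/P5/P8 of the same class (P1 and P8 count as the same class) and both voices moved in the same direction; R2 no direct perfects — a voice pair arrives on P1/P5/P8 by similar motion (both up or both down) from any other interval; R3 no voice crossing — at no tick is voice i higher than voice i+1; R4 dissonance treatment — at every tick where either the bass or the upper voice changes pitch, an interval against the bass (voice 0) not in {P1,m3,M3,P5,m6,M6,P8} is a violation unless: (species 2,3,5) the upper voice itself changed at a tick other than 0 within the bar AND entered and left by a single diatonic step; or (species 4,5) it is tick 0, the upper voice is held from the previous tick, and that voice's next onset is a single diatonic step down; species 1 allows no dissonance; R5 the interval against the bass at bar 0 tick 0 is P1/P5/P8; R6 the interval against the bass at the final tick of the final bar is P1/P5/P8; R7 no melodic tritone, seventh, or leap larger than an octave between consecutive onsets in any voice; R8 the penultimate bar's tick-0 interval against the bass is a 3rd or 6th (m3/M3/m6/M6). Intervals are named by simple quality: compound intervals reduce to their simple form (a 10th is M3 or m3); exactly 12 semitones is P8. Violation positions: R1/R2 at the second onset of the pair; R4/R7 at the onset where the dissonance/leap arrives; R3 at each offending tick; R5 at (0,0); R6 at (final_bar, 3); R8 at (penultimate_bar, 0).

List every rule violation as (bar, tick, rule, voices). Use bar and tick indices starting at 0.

bar 0: v0=D3 v1=D4 v2=F4 downbeat m3
bar 1: v0=E3 v1=G3 v2=D4 downbeat m7
bar 2: v0=F3 v1=B3 v2=C4 downbeat P5
bar 3: v0=A3 v1=C4 v2=G4 downbeat m7
bar 4: v0=G3 v1=C4 v2=B4 downbeat M3
bar 5: v0=E3 v1=C4 v2=E4 downbeat P8
bar 6: v0=D3 v1=D4 v2=F4 downbeat m3
  -> R5 @ bar 0 tick 0 v(0, 2): opens on m3
  -> R2 @ bar 1 tick 0 v(1, 2): D4/F4 m3 -> G3/D4 P5 similar
  -> R4 @ bar 1 tick 0 v(0, 2): E3/D4 m7 untreated
  -> R4 @ bar 2 tick 0 v(0, 1): F3/B3 TT untreated
  -> R2 @ bar 3 tick 0 v(1, 2): B3/C4 m2 -> C4/G4 P5 similar
  -> R4 @ bar 3 tick 0 v(0, 2): A3/G4 m7 untreated
  -> R4 @ bar 4 tick 0 v(0, 1): G3/C4 P4 untreated
  -> R2 @ bar 5 tick 0 v(0, 2): G3/B4 M3 -> E3/E4 P8 similar
  -> R8 @ bar 5 tick 0 v(0, 2): penult P8 not 3rd/6th
  -> R6 @ bar 6 tick 3 v(0, 2): closes on m3

(0, 0, R5, (0, 2))
(1, 0, R2, (1, 2))
(1, 0, R4, (0, 2))
(2, 0, R4, (0, 1))
(3, 0, R2, (1, 2))
(3, 0, R4, (0, 2))
(4, 0, R4, (0, 1))
(5, 0, R2, (0, 2))
(5, 0, R8, (0, 2))
(6, 3, R6, (0, 2))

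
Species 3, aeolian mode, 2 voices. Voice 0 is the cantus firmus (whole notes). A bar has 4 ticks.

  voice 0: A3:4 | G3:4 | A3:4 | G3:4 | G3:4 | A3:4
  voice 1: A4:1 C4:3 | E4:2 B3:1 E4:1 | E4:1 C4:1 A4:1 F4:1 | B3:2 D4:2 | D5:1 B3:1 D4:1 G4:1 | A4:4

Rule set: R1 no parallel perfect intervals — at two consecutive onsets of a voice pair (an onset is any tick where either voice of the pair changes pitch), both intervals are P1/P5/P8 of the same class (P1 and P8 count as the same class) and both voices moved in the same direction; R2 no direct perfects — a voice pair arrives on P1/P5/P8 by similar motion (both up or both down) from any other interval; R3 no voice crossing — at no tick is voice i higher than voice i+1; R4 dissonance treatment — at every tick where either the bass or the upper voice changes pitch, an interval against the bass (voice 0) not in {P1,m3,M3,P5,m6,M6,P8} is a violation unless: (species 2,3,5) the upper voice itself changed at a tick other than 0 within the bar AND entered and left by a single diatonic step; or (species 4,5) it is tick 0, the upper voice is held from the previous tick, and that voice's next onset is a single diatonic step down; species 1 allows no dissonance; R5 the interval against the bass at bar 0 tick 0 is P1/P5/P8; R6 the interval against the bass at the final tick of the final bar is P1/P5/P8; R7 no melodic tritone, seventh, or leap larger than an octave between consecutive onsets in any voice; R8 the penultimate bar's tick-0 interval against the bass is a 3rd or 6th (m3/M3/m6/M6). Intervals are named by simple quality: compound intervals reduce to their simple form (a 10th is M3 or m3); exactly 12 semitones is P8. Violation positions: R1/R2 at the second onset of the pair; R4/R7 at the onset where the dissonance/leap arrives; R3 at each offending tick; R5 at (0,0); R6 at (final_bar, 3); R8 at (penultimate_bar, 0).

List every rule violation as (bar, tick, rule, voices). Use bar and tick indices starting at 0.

(3, 0, R7, (1,))
(4, 0, R8, (0, 1))
(4, 1, R7, (1,))
(5, 0, R1, (0, 1))

bar 0: v0=A3 v1=A4 downbeat P8
bar 1: v0=G3 v1=E4 downbeat M6
bar 2: v0=A3 v1=E4 downbeat P5
bar 3: v0=G3 v1=B3 downbeat M3
bar 4: v0=G3 v1=D5 downbeat P5
bar 5: v0=A3 v1=A4 downbeat P8
  -> R7 @ bar 3 tick 0 v(1,): F4->B3 leap 6st
  -> R8 @ bar 4 tick 0 v(0, 1): penult P5 not 3rd/6th
  -> R7 @ bar 4 tick 1 v(1,): D5->B3 leap 15st
  -> R1 @ bar 5 tick 0 v(0, 1): G3/G4 P8 -> A3/A4 P8 similar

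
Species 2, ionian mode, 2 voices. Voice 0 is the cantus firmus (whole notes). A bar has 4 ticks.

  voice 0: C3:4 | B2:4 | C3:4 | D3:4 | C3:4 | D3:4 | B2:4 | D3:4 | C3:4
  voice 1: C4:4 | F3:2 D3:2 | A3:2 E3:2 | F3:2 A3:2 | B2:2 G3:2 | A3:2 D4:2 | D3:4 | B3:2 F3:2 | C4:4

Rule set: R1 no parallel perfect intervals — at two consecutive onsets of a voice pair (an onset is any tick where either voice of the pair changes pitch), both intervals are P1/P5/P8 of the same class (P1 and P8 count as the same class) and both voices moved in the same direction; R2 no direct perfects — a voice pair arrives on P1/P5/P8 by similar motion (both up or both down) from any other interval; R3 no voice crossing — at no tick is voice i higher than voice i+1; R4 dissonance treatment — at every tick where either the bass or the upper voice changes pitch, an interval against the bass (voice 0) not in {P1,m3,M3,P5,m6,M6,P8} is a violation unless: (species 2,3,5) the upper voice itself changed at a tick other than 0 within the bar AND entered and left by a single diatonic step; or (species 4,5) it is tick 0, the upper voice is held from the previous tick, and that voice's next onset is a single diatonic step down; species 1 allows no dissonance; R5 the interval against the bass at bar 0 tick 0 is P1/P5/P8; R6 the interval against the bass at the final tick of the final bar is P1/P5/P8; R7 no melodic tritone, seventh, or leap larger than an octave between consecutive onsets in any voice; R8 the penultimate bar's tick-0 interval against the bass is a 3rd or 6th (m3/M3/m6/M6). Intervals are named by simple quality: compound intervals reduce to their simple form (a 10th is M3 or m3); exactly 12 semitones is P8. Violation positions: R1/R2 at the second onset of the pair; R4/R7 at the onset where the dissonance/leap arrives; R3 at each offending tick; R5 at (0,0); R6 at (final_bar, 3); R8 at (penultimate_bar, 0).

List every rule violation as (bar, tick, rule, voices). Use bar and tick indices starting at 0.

bar 0: v0=C3 v1=C4 downbeat P8
bar 1: v0=B2 v1=F3 downbeat TT
bar 2: v0=C3 v1=A3 downbeat M6
bar 3: v0=D3 v1=F3 downbeat m3
bar 4: v0=C3 v1=B2 downbeat m2
bar 5: v0=D3 v1=A3 downbeat P5
bar 6: v0=B2 v1=D3 downbeat m3
bar 7: v0=D3 v1=B3 downbeat M6
bar 8: v0=C3 v1=C4 downbeat P8
  -> R4 @ bar 1 tick 0 v(0, 1): B2/F3 TT untreated
  -> R3 @ bar 4 tick 0 v(0, 1): C3 above B2
  -> R4 @ bar 4 tick 0 v(0, 1): C3/B2 m2 untreated
  -> R7 @ bar 4 tick 0 v(1,): A3->B2 leap 10st
  -> R3 @ bar 4 tick 1 v(0, 1): C3 above B2
  -> R1 @ bar 5 tick 0 v(0, 1): C3/G3 P5 -> D3/A3 P5 similar
  -> R7 @ bar 7 tick 2 v(1,): B3->F3 leap 6st

(1, 0, R4, (0, 1))
(4, 0, R3, (0, 1))
(4, 0, R4, (0, 1))
(4, 0, R7, (1,))
(4, 1, R3, (0, 1))
(5, 0, R1, (0, 1))
(7, 2, R7, (1,))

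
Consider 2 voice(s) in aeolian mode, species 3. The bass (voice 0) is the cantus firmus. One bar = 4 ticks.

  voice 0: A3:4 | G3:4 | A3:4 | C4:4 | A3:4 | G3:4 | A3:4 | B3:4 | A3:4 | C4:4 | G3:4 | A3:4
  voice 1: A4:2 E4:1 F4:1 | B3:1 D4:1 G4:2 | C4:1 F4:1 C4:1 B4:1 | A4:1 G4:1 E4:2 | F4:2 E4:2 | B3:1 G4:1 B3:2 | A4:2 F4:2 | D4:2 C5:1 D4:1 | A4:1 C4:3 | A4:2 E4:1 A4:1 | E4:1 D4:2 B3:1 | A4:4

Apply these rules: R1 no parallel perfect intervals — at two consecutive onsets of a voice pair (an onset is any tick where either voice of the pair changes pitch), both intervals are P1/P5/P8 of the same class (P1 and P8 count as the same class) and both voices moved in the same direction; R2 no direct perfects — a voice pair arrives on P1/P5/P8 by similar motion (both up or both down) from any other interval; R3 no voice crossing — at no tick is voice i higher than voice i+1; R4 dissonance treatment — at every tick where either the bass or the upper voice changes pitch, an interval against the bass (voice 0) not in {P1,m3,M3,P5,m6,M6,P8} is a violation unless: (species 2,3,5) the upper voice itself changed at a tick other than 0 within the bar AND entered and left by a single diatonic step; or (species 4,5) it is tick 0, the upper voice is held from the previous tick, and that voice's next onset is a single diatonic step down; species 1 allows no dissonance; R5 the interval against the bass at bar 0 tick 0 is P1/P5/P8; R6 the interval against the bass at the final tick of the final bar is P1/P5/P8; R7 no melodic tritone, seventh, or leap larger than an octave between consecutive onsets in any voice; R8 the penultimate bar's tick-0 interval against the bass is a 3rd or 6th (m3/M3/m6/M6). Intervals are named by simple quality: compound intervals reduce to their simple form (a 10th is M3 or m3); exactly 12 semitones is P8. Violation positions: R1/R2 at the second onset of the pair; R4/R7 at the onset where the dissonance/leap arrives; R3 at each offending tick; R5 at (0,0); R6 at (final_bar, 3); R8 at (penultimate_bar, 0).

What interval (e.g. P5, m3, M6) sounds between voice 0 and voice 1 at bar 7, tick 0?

voice 0=B3 voice 1=D4 -> m3

m3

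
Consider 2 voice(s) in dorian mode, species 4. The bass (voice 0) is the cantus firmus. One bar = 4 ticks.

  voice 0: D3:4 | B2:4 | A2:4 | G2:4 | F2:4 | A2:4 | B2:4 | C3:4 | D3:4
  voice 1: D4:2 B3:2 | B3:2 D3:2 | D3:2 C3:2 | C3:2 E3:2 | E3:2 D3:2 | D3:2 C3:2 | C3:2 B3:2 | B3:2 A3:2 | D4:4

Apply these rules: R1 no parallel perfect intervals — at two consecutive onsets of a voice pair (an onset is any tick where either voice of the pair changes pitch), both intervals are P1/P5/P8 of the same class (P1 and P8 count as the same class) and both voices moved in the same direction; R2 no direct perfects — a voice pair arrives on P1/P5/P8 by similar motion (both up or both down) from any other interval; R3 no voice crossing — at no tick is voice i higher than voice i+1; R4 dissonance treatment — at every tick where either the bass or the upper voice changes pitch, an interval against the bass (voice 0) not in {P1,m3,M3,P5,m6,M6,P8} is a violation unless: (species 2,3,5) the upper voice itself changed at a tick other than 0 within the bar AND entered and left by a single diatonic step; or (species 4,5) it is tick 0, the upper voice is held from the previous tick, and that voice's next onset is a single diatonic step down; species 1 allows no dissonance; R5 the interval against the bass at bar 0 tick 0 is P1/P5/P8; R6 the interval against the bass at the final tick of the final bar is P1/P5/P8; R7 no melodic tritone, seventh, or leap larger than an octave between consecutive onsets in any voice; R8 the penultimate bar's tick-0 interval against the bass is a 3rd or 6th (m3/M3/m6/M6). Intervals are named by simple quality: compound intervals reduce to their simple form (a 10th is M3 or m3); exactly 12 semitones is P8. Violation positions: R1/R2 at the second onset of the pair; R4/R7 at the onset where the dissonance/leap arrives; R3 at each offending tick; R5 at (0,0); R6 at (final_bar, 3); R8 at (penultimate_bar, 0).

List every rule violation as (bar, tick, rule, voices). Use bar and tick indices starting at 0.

bar 0: v0=D3 v1=D4 downbeat P8
bar 1: v0=B2 v1=B3 downbeat P8
bar 2: v0=A2 v1=D3 downbeat P4
bar 3: v0=G2 v1=C3 downbeat P4
bar 4: v0=F2 v1=E3 downbeat M7
bar 5: v0=A2 v1=D3 downbeat P4
bar 6: v0=B2 v1=C3 downbeat m2
bar 7: v0=C3 v1=B3 downbeat M7
bar 8: v0=D3 v1=D4 downbeat P8
  -> R4 @ bar 3 tick 0 v(0, 1): G2/C3 P4 untreated
  -> R4 @ bar 6 tick 0 v(0, 1): B2/C3 m2 untreated
  -> R7 @ bar 6 tick 2 v(1,): C3->B3 leap 11st
  -> R8 @ bar 7 tick 0 v(0, 1): penult M7 not 3rd/6th
  -> R2 @ bar 8 tick 0 v(0, 1): C3/A3 M6 -> D3/D4 P8 similar

(3, 0, R4, (0, 1))
(6, 0, R4, (0, 1))
(6, 2, R7, (1,))
(7, 0, R8, (0, 1))
(8, 0, R2, (0, 1))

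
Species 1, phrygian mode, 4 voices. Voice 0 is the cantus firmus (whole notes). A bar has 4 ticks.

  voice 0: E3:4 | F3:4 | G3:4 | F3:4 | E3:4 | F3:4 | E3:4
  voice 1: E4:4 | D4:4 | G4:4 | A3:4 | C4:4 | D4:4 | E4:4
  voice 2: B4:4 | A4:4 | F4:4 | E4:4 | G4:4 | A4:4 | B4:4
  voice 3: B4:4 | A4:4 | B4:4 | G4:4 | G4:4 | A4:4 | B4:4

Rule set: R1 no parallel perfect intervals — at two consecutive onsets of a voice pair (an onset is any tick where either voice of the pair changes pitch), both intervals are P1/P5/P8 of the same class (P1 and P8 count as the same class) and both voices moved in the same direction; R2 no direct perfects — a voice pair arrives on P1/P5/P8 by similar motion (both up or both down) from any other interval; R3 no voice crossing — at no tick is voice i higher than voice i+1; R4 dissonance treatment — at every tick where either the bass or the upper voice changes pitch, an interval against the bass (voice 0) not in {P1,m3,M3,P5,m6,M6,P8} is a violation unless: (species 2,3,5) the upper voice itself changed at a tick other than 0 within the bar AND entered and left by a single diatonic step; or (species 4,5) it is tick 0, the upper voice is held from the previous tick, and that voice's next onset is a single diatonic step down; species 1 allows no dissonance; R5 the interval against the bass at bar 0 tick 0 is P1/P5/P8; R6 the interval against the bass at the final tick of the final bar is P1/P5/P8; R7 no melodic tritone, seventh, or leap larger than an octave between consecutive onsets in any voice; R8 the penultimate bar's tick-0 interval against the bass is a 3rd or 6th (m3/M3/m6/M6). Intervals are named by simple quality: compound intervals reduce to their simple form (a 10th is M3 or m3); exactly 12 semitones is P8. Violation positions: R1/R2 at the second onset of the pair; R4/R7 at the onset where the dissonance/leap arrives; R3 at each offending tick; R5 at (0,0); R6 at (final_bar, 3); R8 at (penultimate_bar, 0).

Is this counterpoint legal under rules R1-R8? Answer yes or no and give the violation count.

No (20 violations)

bar 0: v0=E3 v1=E4 v2=B4 v3=B4 (P5)
bar 1: v0=F3 v1=D4 v2=A4 v3=A4 (M3)
bar 2: v0=G3 v1=G4 v2=F4 v3=B4 (M3)
bar 3: v0=F3 v1=A3 v2=E4 v3=G4 (M2)
bar 4: v0=E3 v1=C4 v2=G4 v3=G4 (m3)
bar 5: v0=F3 v1=D4 v2=A4 v3=A4 (M3)
bar 6: v0=E3 v1=E4 v2=B4 v3=B4 (P5)
  R1 @ bar1.0: E4/B4 P5 -> D4/A4 P5 similar
  R1 @ bar1.0: E4/B4 P5 -> D4/A4 P5 similar
  R1 @ bar1.0: B4/B4 P1 -> A4/A4 P1 similar
  R2 @ bar2.0: F3/D4 M6 -> G3/G4 P8 similar
  R3 @ bar2.0: G4 above F4
  R4 @ bar2.0: G3/F4 m7 untreated
  R3 @ bar2.1: G4 above F4
  R3 @ bar2.2: G4 above F4
  R3 @ bar2.3: G4 above F4
  R2 @ bar3.0: G4/F4 M2 -> A3/E4 P5 similar
  R4 @ bar3.0: F3/E4 M7 untreated
  R4 @ bar3.0: F3/G4 M2 untreated
  R7 @ bar3.0: G4->A3 leap 10st
  R1 @ bar4.0: A3/E4 P5 -> C4/G4 P5 similar
  R1 @ bar5.0: C4/G4 P5 -> D4/A4 P5 similar
  R1 @ bar5.0: C4/G4 P5 -> D4/A4 P5 similar
  R1 @ bar5.0: G4/G4 P1 -> A4/A4 P1 similar
  R1 @ bar6.0: D4/A4 P5 -> E4/B4 P5 similar
  R1 @ bar6.0: D4/A4 P5 -> E4/B4 P5 similar
  R1 @ bar6.0: A4/A4 P1 -> B4/B4 P1 similar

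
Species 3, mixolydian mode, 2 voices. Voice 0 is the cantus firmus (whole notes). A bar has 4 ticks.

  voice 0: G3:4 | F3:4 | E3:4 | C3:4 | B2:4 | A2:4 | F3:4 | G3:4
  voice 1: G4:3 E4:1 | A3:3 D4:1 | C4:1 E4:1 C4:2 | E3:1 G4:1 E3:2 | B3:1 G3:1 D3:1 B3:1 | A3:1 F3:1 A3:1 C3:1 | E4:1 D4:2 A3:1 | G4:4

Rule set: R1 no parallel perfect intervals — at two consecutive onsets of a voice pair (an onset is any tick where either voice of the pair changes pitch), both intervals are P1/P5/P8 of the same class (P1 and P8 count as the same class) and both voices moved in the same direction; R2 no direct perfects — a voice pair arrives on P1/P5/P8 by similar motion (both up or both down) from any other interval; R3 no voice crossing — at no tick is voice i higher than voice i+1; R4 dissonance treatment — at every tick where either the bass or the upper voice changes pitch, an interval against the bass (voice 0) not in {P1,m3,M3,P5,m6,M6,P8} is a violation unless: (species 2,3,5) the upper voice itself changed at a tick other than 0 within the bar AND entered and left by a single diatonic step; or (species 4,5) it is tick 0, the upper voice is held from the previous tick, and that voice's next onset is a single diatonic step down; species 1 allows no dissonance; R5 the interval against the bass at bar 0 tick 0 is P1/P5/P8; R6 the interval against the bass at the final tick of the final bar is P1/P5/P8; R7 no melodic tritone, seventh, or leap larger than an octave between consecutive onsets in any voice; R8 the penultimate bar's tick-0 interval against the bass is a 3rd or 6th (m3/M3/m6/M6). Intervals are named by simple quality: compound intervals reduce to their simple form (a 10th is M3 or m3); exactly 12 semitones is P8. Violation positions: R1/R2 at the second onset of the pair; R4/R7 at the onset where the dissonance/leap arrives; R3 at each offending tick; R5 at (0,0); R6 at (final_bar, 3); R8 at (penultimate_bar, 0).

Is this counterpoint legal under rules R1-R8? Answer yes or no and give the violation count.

bar 0: v0=G3 v1=G4 (P8)
bar 1: v0=F3 v1=A3 (M3)
bar 2: v0=E3 v1=C4 (m6)
bar 3: v0=C3 v1=E3 (M3)
bar 4: v0=B2 v1=B3 (P8)
bar 5: v0=A2 v1=A3 (P8)
bar 6: v0=F3 v1=E4 (M7)
bar 7: v0=G3 v1=G4 (P8)
  R7 @ bar3.1: E3->G4 leap 15st
  R7 @ bar3.2: G4->E3 leap 15st
  R1 @ bar5.0: B2/B3 P8 -> A2/A3 P8 similar
  R4 @ bar6.0: F3/E4 M7 untreated
  R7 @ bar6.0: C3->E4 leap 16st
  R8 @ bar6.0: penult M7 not 3rd/6th
  R2 @ bar7.0: F3/A3 M3 -> G3/G4 P8 similar
  R7 @ bar7.0: A3->G4 leap 10st

No (8 violations)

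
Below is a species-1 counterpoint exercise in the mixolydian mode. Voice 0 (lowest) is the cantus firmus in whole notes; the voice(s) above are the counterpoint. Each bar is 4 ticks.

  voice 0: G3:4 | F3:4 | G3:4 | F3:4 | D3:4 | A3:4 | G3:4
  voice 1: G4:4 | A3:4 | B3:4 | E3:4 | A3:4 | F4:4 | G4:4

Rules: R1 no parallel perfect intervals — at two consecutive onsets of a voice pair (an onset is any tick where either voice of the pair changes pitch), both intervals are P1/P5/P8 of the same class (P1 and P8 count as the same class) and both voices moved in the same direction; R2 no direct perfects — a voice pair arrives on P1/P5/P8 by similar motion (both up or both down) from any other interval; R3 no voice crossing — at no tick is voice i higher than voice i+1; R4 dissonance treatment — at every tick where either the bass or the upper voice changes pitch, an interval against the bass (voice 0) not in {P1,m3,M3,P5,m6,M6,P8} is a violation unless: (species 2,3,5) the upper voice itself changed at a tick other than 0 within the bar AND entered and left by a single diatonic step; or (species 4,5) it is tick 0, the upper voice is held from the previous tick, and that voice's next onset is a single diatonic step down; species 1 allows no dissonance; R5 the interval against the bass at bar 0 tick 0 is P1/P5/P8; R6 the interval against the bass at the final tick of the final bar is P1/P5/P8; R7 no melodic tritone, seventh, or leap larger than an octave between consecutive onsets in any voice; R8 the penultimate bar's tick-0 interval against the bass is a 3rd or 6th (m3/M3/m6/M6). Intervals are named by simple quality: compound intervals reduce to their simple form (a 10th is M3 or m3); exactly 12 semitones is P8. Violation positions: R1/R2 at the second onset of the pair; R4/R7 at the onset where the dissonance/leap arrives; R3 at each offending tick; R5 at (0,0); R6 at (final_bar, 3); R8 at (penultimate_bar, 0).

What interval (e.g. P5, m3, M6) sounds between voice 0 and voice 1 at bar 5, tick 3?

m6

voice 0=A3 voice 1=F4 -> m6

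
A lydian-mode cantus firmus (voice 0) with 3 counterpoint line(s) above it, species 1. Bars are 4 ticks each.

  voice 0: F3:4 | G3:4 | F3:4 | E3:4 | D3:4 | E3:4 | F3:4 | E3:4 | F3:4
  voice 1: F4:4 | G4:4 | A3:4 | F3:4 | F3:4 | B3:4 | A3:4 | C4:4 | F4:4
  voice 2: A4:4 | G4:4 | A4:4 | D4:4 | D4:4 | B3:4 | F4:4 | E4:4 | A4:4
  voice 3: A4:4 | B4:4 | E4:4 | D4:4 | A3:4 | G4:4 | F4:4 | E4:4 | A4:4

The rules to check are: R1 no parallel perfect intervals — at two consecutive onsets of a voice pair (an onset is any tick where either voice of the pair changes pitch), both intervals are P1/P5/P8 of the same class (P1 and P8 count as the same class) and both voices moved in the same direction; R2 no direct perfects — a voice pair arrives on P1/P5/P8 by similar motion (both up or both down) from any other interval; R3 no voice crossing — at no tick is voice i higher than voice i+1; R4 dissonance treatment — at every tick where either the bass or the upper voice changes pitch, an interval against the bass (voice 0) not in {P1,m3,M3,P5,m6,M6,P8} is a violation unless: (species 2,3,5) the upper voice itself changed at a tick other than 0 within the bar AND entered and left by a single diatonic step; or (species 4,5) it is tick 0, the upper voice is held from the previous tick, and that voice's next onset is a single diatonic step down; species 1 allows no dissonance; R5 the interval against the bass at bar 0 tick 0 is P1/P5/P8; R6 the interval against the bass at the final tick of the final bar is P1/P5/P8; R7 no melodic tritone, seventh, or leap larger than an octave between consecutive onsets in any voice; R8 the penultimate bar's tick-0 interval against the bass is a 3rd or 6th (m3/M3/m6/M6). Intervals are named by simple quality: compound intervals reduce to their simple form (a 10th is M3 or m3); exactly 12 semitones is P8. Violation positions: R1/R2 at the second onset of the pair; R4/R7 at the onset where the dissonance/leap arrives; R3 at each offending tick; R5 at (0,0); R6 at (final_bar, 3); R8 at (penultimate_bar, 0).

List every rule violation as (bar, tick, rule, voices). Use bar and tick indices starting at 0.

(0, 0, R5, (0, 2))
(0, 0, R5, (0, 3))
(1, 0, R1, (0, 1))
(2, 0, R2, (1, 3))
(2, 0, R3, (2, 3))
(2, 0, R4, (0, 3))
(2, 0, R7, (1,))
(2, 1, R3, (2, 3))
(2, 2, R3, (2, 3))
(2, 3, R3, (2, 3))
(3, 0, R2, (2, 3))
(3, 0, R4, (0, 1))
(3, 0, R4, (0, 2))
(3, 0, R4, (0, 3))
(4, 0, R2, (0, 3))
(4, 0, R3, (2, 3))
(4, 1, R3, (2, 3))
(4, 2, R3, (2, 3))
(4, 3, R3, (2, 3))
(5, 0, R2, (0, 1))
(5, 0, R7, (1,))
(5, 0, R7, (3,))
(6, 0, R2, (0, 2))
(6, 0, R7, (2,))
(7, 0, R1, (0, 2))
(7, 0, R1, (0, 3))
(7, 0, R1, (2, 3))
(7, 0, R8, (0, 2))
(7, 0, R8, (0, 3))
(8, 0, R1, (2, 3))
(8, 0, R2, (0, 1))
(8, 3, R6, (0, 2))
(8, 3, R6, (0, 3))

bar 0: v0=F3 v1=F4 v2=A4 v3=A4 downbeat M3
bar 1: v0=G3 v1=G4 v2=G4 v3=B4 downbeat M3
bar 2: v0=F3 v1=A3 v2=A4 v3=E4 downbeat M7
bar 3: v0=E3 v1=F3 v2=D4 v3=D4 downbeat m7
bar 4: v0=D3 v1=F3 v2=D4 v3=A3 downbeat P5
bar 5: v0=E3 v1=B3 v2=B3 v3=G4 downbeat m3
bar 6: v0=F3 v1=A3 v2=F4 v3=F4 downbeat P8
bar 7: v0=E3 v1=C4 v2=E4 v3=E4 downbeat P8
bar 8: v0=F3 v1=F4 v2=A4 v3=A4 downbeat M3
  -> R5 @ bar 0 tick 0 v(0, 2): opens on M3
  -> R5 @ bar 0 tick 0 v(0, 3): opens on M3
  -> R1 @ bar 1 tick 0 v(0, 1): F3/F4 P8 -> G3/G4 P8 similar
  -> R2 @ bar 2 tick 0 v(1, 3): G4/B4 M3 -> A3/E4 P5 similar
  -> R3 @ bar 2 tick 0 v(2, 3): A4 above E4
  -> R4 @ bar 2 tick 0 v(0, 3): F3/E4 M7 untreated
  -> R7 @ bar 2 tick 0 v(1,): G4->A3 leap 10st
  -> R3 @ bar 2 tick 1 v(2, 3): A4 above E4
  -> R3 @ bar 2 tick 2 v(2, 3): A4 above E4
  -> R3 @ bar 2 tick 3 v(2, 3): A4 above E4
  -> R2 @ bar 3 tick 0 v(2, 3): A4/E4 P4 -> D4/D4 P1 similar
  -> R4 @ bar 3 tick 0 v(0, 1): E3/F3 m2 untreated
  -> R4 @ bar 3 tick 0 v(0, 2): E3/D4 m7 untreated
  -> R4 @ bar 3 tick 0 v(0, 3): E3/D4 m7 untreated
  -> R2 @ bar 4 tick 0 v(0, 3): E3/D4 m7 -> D3/A3 P5 similar
  -> R3 @ bar 4 tick 0 v(2, 3): D4 above A3
  -> R3 @ bar 4 tick 1 v(2, 3): D4 above A3
  -> R3 @ bar 4 tick 2 v(2, 3): D4 above A3
  -> R3 @ bar 4 tick 3 v(2, 3): D4 above A3
  -> R2 @ bar 5 tick 0 v(0, 1): D3/F3 m3 -> E3/B3 P5 similar
  -> R7 @ bar 5 tick 0 v(1,): F3->B3 leap 6st
  -> R7 @ bar 5 tick 0 v(3,): A3->G4 leap 10st
  -> R2 @ bar 6 tick 0 v(0, 2): E3/B3 P5 -> F3/F4 P8 similar
  -> R7 @ bar 6 tick 0 v(2,): B3->F4 leap 6st
  -> R1 @ bar 7 tick 0 v(0, 2): F3/F4 P8 -> E3/E4 P8 similar
  -> R1 @ bar 7 tick 0 v(0, 3): F3/F4 P8 -> E3/E4 P8 similar
  -> R1 @ bar 7 tick 0 v(2, 3): F4/F4 P1 -> E4/E4 P1 similar
  -> R8 @ bar 7 tick 0 v(0, 2): penult P8 not 3rd/6th
  -> R8 @ bar 7 tick 0 v(0, 3): penult P8 not 3rd/6th
  -> R1 @ bar 8 tick 0 v(2, 3): E4/E4 P1 -> A4/A4 P1 similar
  -> R2 @ bar 8 tick 0 v(0, 1): E3/C4 m6 -> F3/F4 P8 similar
  -> R6 @ bar 8 tick 3 v(0, 2): closes on M3
  -> R6 @ bar 8 tick 3 v(0, 3): closes on M3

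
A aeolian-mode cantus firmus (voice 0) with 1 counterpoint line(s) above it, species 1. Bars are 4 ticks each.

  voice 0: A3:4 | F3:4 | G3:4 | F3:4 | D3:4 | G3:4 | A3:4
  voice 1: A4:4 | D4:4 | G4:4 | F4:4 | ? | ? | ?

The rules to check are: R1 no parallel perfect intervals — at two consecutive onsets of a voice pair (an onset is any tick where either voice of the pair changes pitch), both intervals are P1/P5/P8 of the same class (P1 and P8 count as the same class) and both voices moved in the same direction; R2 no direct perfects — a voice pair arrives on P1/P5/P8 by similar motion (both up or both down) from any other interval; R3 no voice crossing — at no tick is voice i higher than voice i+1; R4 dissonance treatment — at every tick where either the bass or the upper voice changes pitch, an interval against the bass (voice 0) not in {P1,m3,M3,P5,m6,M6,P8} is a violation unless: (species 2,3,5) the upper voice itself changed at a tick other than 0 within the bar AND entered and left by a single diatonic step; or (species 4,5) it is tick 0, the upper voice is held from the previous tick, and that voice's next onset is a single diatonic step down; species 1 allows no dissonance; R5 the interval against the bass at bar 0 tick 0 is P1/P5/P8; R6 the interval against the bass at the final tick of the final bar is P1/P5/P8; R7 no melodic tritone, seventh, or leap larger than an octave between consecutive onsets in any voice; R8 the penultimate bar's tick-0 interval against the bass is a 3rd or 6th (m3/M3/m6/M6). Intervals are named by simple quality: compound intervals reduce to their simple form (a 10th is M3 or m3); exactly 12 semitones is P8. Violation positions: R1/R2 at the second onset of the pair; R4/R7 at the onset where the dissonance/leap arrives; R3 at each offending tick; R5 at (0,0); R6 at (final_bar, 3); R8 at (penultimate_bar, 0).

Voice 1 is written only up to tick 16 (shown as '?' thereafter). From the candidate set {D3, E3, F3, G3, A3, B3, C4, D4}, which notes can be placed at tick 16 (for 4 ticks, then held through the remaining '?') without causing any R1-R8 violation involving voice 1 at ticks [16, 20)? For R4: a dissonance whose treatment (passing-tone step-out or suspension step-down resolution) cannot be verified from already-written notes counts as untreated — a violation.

D3: violates R1,R7
E3: violates R4,R7
F3: legal
G3: violates R4,R7
A3: violates R2
B3: violates R7
C4: violates R4
D4: violates R1

{F3}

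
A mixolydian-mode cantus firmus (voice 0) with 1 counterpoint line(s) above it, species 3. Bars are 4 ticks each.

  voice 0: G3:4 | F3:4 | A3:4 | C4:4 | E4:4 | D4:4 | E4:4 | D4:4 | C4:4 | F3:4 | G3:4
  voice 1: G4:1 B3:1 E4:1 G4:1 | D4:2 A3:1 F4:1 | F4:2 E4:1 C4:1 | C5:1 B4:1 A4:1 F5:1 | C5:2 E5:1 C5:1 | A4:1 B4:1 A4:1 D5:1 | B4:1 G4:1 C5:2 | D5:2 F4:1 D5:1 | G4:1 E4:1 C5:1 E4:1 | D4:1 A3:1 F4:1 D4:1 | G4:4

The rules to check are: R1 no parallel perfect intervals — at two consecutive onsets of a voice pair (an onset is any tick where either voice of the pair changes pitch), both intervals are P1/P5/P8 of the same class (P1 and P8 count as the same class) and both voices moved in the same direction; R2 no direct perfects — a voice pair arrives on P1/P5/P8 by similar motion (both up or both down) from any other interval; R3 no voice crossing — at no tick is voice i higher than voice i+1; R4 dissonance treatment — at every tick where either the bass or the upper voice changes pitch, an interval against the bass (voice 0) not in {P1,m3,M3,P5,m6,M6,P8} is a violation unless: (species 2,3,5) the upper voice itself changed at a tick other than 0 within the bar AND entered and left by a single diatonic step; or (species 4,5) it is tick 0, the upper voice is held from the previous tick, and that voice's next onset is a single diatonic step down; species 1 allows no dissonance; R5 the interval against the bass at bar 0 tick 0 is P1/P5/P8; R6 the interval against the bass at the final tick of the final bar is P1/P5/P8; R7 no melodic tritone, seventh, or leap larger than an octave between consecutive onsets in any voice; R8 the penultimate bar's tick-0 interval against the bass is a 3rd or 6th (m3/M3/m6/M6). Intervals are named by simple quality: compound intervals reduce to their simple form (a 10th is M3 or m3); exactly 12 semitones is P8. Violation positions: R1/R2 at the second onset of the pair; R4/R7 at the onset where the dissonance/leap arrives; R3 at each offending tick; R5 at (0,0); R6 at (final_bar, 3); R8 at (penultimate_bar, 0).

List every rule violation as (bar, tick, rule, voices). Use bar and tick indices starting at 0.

(3, 0, R2, (0, 1))
(3, 3, R4, (0, 1))
(5, 0, R2, (0, 1))
(8, 0, R2, (0, 1))
(10, 0, R2, (0, 1))

bar 0: v0=G3 v1=G4 downbeat P8
bar 1: v0=F3 v1=D4 downbeat M6
bar 2: v0=A3 v1=F4 downbeat m6
bar 3: v0=C4 v1=C5 downbeat P8
bar 4: v0=E4 v1=C5 downbeat m6
bar 5: v0=D4 v1=A4 downbeat P5
bar 6: v0=E4 v1=B4 downbeat P5
bar 7: v0=D4 v1=D5 downbeat P8
bar 8: v0=C4 v1=G4 downbeat P5
bar 9: v0=F3 v1=D4 downbeat M6
bar 10: v0=G3 v1=G4 downbeat P8
  -> R2 @ bar 3 tick 0 v(0, 1): A3/C4 m3 -> C4/C5 P8 similar
  -> R4 @ bar 3 tick 3 v(0, 1): C4/F5 P4 untreated
  -> R2 @ bar 5 tick 0 v(0, 1): E4/C5 m6 -> D4/A4 P5 similar
  -> R2 @ bar 8 tick 0 v(0, 1): D4/D5 P8 -> C4/G4 P5 similar
  -> R2 @ bar 10 tick 0 v(0, 1): F3/D4 M6 -> G3/G4 P8 similar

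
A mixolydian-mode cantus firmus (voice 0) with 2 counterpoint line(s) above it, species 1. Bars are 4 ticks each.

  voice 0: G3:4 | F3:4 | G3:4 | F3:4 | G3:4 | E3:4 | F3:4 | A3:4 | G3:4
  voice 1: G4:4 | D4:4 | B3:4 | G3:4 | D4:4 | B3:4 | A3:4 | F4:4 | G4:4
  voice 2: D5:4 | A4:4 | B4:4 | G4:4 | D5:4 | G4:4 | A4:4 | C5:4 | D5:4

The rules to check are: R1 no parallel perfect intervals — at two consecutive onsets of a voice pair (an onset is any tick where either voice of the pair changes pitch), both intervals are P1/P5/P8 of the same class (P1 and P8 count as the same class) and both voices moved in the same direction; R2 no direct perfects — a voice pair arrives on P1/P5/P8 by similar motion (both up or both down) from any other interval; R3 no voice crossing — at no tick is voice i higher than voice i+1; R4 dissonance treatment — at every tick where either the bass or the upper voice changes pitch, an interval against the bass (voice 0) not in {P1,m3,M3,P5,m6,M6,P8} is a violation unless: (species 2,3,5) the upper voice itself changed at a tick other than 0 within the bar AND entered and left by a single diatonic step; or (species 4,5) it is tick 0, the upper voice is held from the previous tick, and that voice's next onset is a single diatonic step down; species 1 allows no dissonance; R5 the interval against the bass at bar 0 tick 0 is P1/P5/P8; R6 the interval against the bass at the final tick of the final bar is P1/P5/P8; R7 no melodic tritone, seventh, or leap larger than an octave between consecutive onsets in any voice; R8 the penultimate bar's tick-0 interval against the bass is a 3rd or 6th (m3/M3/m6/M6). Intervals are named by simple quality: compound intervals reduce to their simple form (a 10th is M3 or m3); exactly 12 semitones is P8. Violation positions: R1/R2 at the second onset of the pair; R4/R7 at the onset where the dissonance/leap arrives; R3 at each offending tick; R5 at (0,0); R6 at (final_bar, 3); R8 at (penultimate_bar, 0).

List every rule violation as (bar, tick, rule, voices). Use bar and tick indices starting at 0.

bar 0: v0=G3 v1=G4 v2=D5 downbeat P5
bar 1: v0=F3 v1=D4 v2=A4 downbeat M3
bar 2: v0=G3 v1=B3 v2=B4 downbeat M3
bar 3: v0=F3 v1=G3 v2=G4 downbeat M2
bar 4: v0=G3 v1=D4 v2=D5 downbeat P5
bar 5: v0=E3 v1=B3 v2=G4 downbeat m3
bar 6: v0=F3 v1=A3 v2=A4 downbeat M3
bar 7: v0=A3 v1=F4 v2=C5 downbeat m3
bar 8: v0=G3 v1=G4 v2=D5 downbeat P5
  -> R1 @ bar 1 tick 0 v(1, 2): G4/D5 P5 -> D4/A4 P5 similar
  -> R1 @ bar 3 tick 0 v(1, 2): B3/B4 P8 -> G3/G4 P8 similar
  -> R4 @ bar 3 tick 0 v(0, 1): F3/G3 M2 untreated
  -> R4 @ bar 3 tick 0 v(0, 2): F3/G4 M2 untreated
  -> R1 @ bar 4 tick 0 v(1, 2): G3/G4 P8 -> D4/D5 P8 similar
  -> R2 @ bar 4 tick 0 v(0, 1): F3/G3 M2 -> G3/D4 P5 similar
  -> R2 @ bar 4 tick 0 v(0, 2): F3/G4 M2 -> G3/D5 P5 similar
  -> R1 @ bar 5 tick 0 v(0, 1): G3/D4 P5 -> E3/B3 P5 similar
  -> R2 @ bar 7 tick 0 v(1, 2): A3/A4 P8 -> F4/C5 P5 similar
  -> R1 @ bar 8 tick 0 v(1, 2): F4/C5 P5 -> G4/D5 P5 similar

(1, 0, R1, (1, 2))
(3, 0, R1, (1, 2))
(3, 0, R4, (0, 1))
(3, 0, R4, (0, 2))
(4, 0, R1, (1, 2))
(4, 0, R2, (0, 1))
(4, 0, R2, (0, 2))
(5, 0, R1, (0, 1))
(7, 0, R2, (1, 2))
(8, 0, R1, (1, 2))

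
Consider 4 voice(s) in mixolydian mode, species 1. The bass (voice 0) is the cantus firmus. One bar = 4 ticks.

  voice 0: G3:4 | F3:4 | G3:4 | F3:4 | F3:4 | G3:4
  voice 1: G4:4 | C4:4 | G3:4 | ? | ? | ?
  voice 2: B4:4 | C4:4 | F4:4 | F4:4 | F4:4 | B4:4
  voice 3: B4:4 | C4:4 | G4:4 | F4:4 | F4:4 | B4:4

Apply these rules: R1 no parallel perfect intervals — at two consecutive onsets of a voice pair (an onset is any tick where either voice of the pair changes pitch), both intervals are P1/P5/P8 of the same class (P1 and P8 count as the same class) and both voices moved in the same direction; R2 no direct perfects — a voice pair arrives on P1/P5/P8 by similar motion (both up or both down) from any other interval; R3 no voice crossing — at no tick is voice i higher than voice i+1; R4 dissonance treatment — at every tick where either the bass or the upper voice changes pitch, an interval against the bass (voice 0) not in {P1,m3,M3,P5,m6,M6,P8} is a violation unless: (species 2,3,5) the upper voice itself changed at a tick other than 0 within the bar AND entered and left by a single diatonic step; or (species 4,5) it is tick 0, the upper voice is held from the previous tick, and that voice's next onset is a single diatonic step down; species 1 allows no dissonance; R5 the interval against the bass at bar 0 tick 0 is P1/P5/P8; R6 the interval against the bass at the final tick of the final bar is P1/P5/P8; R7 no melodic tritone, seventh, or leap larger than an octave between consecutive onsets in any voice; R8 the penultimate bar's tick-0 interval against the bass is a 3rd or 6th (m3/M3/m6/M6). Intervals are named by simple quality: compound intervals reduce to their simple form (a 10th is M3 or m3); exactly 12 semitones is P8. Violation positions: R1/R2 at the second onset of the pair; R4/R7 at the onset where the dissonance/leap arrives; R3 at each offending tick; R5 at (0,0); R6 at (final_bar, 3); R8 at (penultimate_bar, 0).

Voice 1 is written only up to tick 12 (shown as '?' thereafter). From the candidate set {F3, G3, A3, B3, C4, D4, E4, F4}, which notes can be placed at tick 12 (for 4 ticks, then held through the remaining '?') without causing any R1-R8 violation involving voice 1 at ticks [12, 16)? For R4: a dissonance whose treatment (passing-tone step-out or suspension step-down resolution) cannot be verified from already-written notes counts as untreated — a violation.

F3: violates R1
G3: violates R4
A3: legal
B3: violates R4
C4: legal
D4: legal
E4: violates R4
F4: violates R7

{A3, C4, D4}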